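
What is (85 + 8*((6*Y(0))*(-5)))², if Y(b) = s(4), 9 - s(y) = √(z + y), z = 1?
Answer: 4593625 - 996000*√5 ≈ 2.3665e+6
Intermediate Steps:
s(y) = 9 - √(1 + y)
Y(b) = 9 - √5 (Y(b) = 9 - √(1 + 4) = 9 - √5)
(85 + 8*((6*Y(0))*(-5)))² = (85 + 8*((6*(9 - √5))*(-5)))² = (85 + 8*((54 - 6*√5)*(-5)))² = (85 + 8*(-270 + 30*√5))² = (85 + (-2160 + 240*√5))² = (-2075 + 240*√5)²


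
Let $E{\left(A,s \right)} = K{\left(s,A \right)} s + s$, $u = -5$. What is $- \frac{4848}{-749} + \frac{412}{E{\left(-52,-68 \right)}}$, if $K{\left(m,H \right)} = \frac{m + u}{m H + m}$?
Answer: $\frac{102996}{363265} \approx 0.28353$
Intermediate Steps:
$K{\left(m,H \right)} = \frac{-5 + m}{m + H m}$ ($K{\left(m,H \right)} = \frac{m - 5}{m H + m} = \frac{-5 + m}{H m + m} = \frac{-5 + m}{m + H m}$)
$E{\left(A,s \right)} = s + \frac{-5 + s}{1 + A}$ ($E{\left(A,s \right)} = \frac{-5 + s}{s \left(1 + A\right)} s + s = \frac{-5 + s}{1 + A} + s = s + \frac{-5 + s}{1 + A}$)
$- \frac{4848}{-749} + \frac{412}{E{\left(-52,-68 \right)}} = - \frac{4848}{-749} + \frac{412}{\frac{1}{1 - 52} \left(-5 - 68 - 68 \left(1 - 52\right)\right)} = \left(-4848\right) \left(- \frac{1}{749}\right) + \frac{412}{\frac{1}{-51} \left(-5 - 68 - -3468\right)} = \frac{4848}{749} + \frac{412}{\left(- \frac{1}{51}\right) \left(-5 - 68 + 3468\right)} = \frac{4848}{749} + \frac{412}{\left(- \frac{1}{51}\right) 3395} = \frac{4848}{749} + \frac{412}{- \frac{3395}{51}} = \frac{4848}{749} + 412 \left(- \frac{51}{3395}\right) = \frac{4848}{749} - \frac{21012}{3395} = \frac{102996}{363265}$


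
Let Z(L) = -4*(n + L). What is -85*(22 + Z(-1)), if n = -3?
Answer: -3230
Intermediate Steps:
Z(L) = 12 - 4*L (Z(L) = -4*(-3 + L) = 12 - 4*L)
-85*(22 + Z(-1)) = -85*(22 + (12 - 4*(-1))) = -85*(22 + (12 + 4)) = -85*(22 + 16) = -85*38 = -3230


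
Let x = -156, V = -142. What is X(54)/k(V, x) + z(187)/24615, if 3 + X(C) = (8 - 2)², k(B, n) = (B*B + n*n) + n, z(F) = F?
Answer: 9104623/1091527560 ≈ 0.0083412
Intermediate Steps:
k(B, n) = n + B² + n² (k(B, n) = (B² + n²) + n = n + B² + n²)
X(C) = 33 (X(C) = -3 + (8 - 2)² = -3 + 6² = -3 + 36 = 33)
X(54)/k(V, x) + z(187)/24615 = 33/(-156 + (-142)² + (-156)²) + 187/24615 = 33/(-156 + 20164 + 24336) + 187*(1/24615) = 33/44344 + 187/24615 = 9104623/1091527560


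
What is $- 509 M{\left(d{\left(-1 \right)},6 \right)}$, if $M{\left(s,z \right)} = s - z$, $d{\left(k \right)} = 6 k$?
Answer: $6108$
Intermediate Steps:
$- 509 M{\left(d{\left(-1 \right)},6 \right)} = - 509 \left(6 \left(-1\right) - 6\right) = - 509 \left(-6 - 6\right) = \left(-509\right) \left(-12\right) = 6108$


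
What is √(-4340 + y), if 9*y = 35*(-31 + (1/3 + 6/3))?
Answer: I*√360570/9 ≈ 66.719*I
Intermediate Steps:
y = -3010/27 (y = (35*(-31 + (1/3 + 6/3)))/9 = (35*(-31 + (1*(⅓) + 6*(⅓))))/9 = (35*(-31 + (⅓ + 2)))/9 = (35*(-31 + 7/3))/9 = (35*(-86/3))/9 = (⅑)*(-3010/3) = -3010/27 ≈ -111.48)
√(-4340 + y) = √(-4340 - 3010/27) = √(-120190/27) = I*√360570/9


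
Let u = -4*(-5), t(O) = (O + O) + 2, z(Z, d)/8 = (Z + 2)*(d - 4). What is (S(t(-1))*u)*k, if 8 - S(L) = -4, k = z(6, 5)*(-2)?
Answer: -30720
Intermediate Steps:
z(Z, d) = 8*(-4 + d)*(2 + Z) (z(Z, d) = 8*((Z + 2)*(d - 4)) = 8*((2 + Z)*(-4 + d)) = 8*((-4 + d)*(2 + Z)) = 8*(-4 + d)*(2 + Z))
t(O) = 2 + 2*O (t(O) = 2*O + 2 = 2 + 2*O)
k = -128 (k = (-64 - 32*6 + 16*5 + 8*6*5)*(-2) = (-64 - 192 + 80 + 240)*(-2) = 64*(-2) = -128)
S(L) = 12 (S(L) = 8 - 1*(-4) = 8 + 4 = 12)
u = 20
(S(t(-1))*u)*k = (12*20)*(-128) = 240*(-128) = -30720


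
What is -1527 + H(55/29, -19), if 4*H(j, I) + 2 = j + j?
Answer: -44270/29 ≈ -1526.6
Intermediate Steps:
H(j, I) = -½ + j/2 (H(j, I) = -½ + (j + j)/4 = -½ + (2*j)/4 = -½ + j/2)
-1527 + H(55/29, -19) = -1527 + (-½ + (55/29)/2) = -1527 + (-½ + (55*(1/29))/2) = -1527 + (-½ + (½)*(55/29)) = -1527 + (-½ + 55/58) = -1527 + 13/29 = -44270/29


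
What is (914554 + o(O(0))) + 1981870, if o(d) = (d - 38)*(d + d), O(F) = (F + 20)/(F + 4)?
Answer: 2896094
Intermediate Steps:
O(F) = (20 + F)/(4 + F)
o(d) = 2*d*(-38 + d) (o(d) = (-38 + d)*(2*d) = 2*d*(-38 + d))
(914554 + o(O(0))) + 1981870 = (914554 + 2*((20 + 0)/(4 + 0))*(-38 + (20 + 0)/(4 + 0))) + 1981870 = (914554 + 2*(20/4)*(-38 + 20/4)) + 1981870 = (914554 + 2*((¼)*20)*(-38 + (¼)*20)) + 1981870 = (914554 + 2*5*(-38 + 5)) + 1981870 = (914554 + 2*5*(-33)) + 1981870 = (914554 - 330) + 1981870 = 914224 + 1981870 = 2896094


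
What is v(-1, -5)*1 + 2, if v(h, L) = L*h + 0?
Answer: 7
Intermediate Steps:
v(h, L) = L*h
v(-1, -5)*1 + 2 = -5*(-1)*1 + 2 = 5*1 + 2 = 5 + 2 = 7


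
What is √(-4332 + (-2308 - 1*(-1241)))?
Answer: I*√5399 ≈ 73.478*I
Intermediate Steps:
√(-4332 + (-2308 - 1*(-1241))) = √(-4332 + (-2308 + 1241)) = √(-4332 - 1067) = √(-5399) = I*√5399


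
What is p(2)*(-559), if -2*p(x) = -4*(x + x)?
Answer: -4472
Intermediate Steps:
p(x) = 4*x (p(x) = -(-2)*(x + x) = -(-2)*2*x = -(-4)*x = 4*x)
p(2)*(-559) = (4*2)*(-559) = 8*(-559) = -4472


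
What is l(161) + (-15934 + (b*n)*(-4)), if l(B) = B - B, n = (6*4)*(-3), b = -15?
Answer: -20254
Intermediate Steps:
n = -72 (n = 24*(-3) = -72)
l(B) = 0
l(161) + (-15934 + (b*n)*(-4)) = 0 + (-15934 - 15*(-72)*(-4)) = 0 + (-15934 + 1080*(-4)) = 0 + (-15934 - 4320) = 0 - 20254 = -20254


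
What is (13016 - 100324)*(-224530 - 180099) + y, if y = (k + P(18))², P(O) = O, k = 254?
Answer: 35327422716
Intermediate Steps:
y = 73984 (y = (254 + 18)² = 272² = 73984)
(13016 - 100324)*(-224530 - 180099) + y = (13016 - 100324)*(-224530 - 180099) + 73984 = -87308*(-404629) + 73984 = 35327348732 + 73984 = 35327422716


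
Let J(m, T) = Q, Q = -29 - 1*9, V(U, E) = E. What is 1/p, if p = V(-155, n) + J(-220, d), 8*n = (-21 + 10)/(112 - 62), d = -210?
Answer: -400/15211 ≈ -0.026297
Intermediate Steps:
n = -11/400 (n = ((-21 + 10)/(112 - 62))/8 = (-11/50)/8 = (-11*1/50)/8 = (⅛)*(-11/50) = -11/400 ≈ -0.027500)
Q = -38 (Q = -29 - 9 = -38)
J(m, T) = -38
p = -15211/400 (p = -11/400 - 38 = -15211/400 ≈ -38.027)
1/p = 1/(-15211/400) = -400/15211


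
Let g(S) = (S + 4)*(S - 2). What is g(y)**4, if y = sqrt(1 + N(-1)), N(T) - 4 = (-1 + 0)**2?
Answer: 1168 - 448*sqrt(6) ≈ 70.629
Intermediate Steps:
N(T) = 5 (N(T) = 4 + (-1 + 0)**2 = 4 + (-1)**2 = 4 + 1 = 5)
y = sqrt(6) (y = sqrt(1 + 5) = sqrt(6) ≈ 2.4495)
g(S) = (-2 + S)*(4 + S) (g(S) = (4 + S)*(-2 + S) = (-2 + S)*(4 + S))
g(y)**4 = (-8 + (sqrt(6))**2 + 2*sqrt(6))**4 = (-8 + 6 + 2*sqrt(6))**4 = (-2 + 2*sqrt(6))**4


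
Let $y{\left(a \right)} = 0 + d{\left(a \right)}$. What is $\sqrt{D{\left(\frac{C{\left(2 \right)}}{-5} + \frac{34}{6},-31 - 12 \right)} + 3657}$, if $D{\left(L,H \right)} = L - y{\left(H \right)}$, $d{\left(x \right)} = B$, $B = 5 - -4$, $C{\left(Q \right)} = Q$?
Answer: $\frac{\sqrt{821985}}{15} \approx 60.442$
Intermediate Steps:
$B = 9$ ($B = 5 + 4 = 9$)
$d{\left(x \right)} = 9$
$y{\left(a \right)} = 9$ ($y{\left(a \right)} = 0 + 9 = 9$)
$D{\left(L,H \right)} = -9 + L$ ($D{\left(L,H \right)} = L - 9 = -9 + L$)
$\sqrt{D{\left(\frac{C{\left(2 \right)}}{-5} + \frac{34}{6},-31 - 12 \right)} + 3657} = \sqrt{\left(-9 + \left(\frac{2}{-5} + \frac{34}{6}\right)\right) + 3657} = \sqrt{\left(-9 + \left(2 \left(- \frac{1}{5}\right) + 34 \cdot \frac{1}{6}\right)\right) + 3657} = \sqrt{\left(-9 + \left(- \frac{2}{5} + \frac{17}{3}\right)\right) + 3657} = \sqrt{\left(-9 + \frac{79}{15}\right) + 3657} = \sqrt{- \frac{56}{15} + 3657} = \sqrt{\frac{54799}{15}} = \frac{\sqrt{821985}}{15}$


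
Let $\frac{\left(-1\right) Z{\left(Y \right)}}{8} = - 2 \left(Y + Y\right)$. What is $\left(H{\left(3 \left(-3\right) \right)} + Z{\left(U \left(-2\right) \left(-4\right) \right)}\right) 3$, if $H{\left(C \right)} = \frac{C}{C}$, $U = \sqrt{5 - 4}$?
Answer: $771$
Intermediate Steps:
$U = 1$ ($U = \sqrt{1} = 1$)
$Z{\left(Y \right)} = 32 Y$ ($Z{\left(Y \right)} = - 8 \left(- 2 \left(Y + Y\right)\right) = - 8 \left(- 2 \cdot 2 Y\right) = - 8 \left(- 4 Y\right) = 32 Y$)
$H{\left(C \right)} = 1$
$\left(H{\left(3 \left(-3\right) \right)} + Z{\left(U \left(-2\right) \left(-4\right) \right)}\right) 3 = \left(1 + 32 \cdot 1 \left(-2\right) \left(-4\right)\right) 3 = \left(1 + 32 \left(\left(-2\right) \left(-4\right)\right)\right) 3 = \left(1 + 32 \cdot 8\right) 3 = \left(1 + 256\right) 3 = 257 \cdot 3 = 771$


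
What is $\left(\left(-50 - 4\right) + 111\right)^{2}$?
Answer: $3249$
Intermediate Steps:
$\left(\left(-50 - 4\right) + 111\right)^{2} = \left(-54 + 111\right)^{2} = 57^{2} = 3249$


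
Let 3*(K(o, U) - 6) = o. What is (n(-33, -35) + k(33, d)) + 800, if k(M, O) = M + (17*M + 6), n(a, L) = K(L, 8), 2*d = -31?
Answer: 4183/3 ≈ 1394.3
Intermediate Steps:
K(o, U) = 6 + o/3
d = -31/2 (d = (½)*(-31) = -31/2 ≈ -15.500)
n(a, L) = 6 + L/3
k(M, O) = 6 + 18*M (k(M, O) = M + (6 + 17*M) = 6 + 18*M)
(n(-33, -35) + k(33, d)) + 800 = ((6 + (⅓)*(-35)) + (6 + 18*33)) + 800 = ((6 - 35/3) + (6 + 594)) + 800 = (-17/3 + 600) + 800 = 1783/3 + 800 = 4183/3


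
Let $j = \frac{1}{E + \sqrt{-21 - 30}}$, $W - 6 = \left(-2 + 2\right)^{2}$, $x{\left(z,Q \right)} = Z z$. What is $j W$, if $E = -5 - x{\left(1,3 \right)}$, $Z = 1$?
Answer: $- \frac{12}{29} - \frac{2 i \sqrt{51}}{29} \approx -0.41379 - 0.49251 i$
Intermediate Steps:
$x{\left(z,Q \right)} = z$ ($x{\left(z,Q \right)} = 1 z = z$)
$E = -6$ ($E = -5 - 1 = -6$)
$W = 6$ ($W = 6 + \left(-2 + 2\right)^{2} = 6 + 0^{2} = 6 + 0 = 6$)
$j = \frac{1}{-6 + i \sqrt{51}}$ ($j = \frac{1}{-6 + \sqrt{-21 - 30}} = \frac{1}{-6 + \sqrt{-51}} = \frac{1}{-6 + i \sqrt{51}} \approx -0.068966 - 0.082085 i$)
$j W = \left(- \frac{2}{29} - \frac{i \sqrt{51}}{87}\right) 6 = - \frac{12}{29} - \frac{2 i \sqrt{51}}{29}$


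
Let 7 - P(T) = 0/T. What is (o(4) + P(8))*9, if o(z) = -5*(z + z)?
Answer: -297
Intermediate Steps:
P(T) = 7 (P(T) = 7 - 0/T = 7 - 1*0 = 7 + 0 = 7)
o(z) = -10*z
(o(4) + P(8))*9 = (-10*4 + 7)*9 = (-40 + 7)*9 = -33*9 = -297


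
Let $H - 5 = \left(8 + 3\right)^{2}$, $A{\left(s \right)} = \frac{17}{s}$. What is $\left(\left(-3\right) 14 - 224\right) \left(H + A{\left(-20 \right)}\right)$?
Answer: $- \frac{332899}{10} \approx -33290.0$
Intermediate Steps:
$H = 126$ ($H = 5 + \left(8 + 3\right)^{2} = 5 + 11^{2} = 5 + 121 = 126$)
$\left(\left(-3\right) 14 - 224\right) \left(H + A{\left(-20 \right)}\right) = \left(\left(-3\right) 14 - 224\right) \left(126 + \frac{17}{-20}\right) = \left(-42 - 224\right) \left(126 + 17 \left(- \frac{1}{20}\right)\right) = - 266 \left(126 - \frac{17}{20}\right) = \left(-266\right) \frac{2503}{20} = - \frac{332899}{10}$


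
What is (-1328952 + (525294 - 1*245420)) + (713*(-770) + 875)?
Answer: -1597213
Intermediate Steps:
(-1328952 + (525294 - 1*245420)) + (713*(-770) + 875) = (-1328952 + (525294 - 245420)) + (-549010 + 875) = (-1328952 + 279874) - 548135 = -1049078 - 548135 = -1597213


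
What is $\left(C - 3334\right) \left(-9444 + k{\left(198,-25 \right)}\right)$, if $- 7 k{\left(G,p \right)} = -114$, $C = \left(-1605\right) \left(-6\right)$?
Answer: $- \frac{415498224}{7} \approx -5.9357 \cdot 10^{7}$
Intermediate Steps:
$C = 9630$
$k{\left(G,p \right)} = \frac{114}{7}$ ($k{\left(G,p \right)} = \left(- \frac{1}{7}\right) \left(-114\right) = \frac{114}{7}$)
$\left(C - 3334\right) \left(-9444 + k{\left(198,-25 \right)}\right) = \left(9630 - 3334\right) \left(-9444 + \frac{114}{7}\right) = 6296 \left(- \frac{65994}{7}\right) = - \frac{415498224}{7}$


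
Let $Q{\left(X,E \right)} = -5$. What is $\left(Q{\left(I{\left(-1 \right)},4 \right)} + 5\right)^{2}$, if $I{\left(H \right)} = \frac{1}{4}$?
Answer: $0$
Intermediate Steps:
$I{\left(H \right)} = \frac{1}{4}$
$\left(Q{\left(I{\left(-1 \right)},4 \right)} + 5\right)^{2} = \left(-5 + 5\right)^{2} = 0^{2} = 0$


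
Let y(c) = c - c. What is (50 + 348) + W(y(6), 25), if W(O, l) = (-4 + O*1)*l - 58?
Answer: 240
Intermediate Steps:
y(c) = 0
W(O, l) = -58 + l*(-4 + O) (W(O, l) = (-4 + O)*l - 58 = l*(-4 + O) - 58 = -58 + l*(-4 + O))
(50 + 348) + W(y(6), 25) = (50 + 348) + (-58 - 4*25 + 0*25) = 398 + (-58 - 100 + 0) = 398 - 158 = 240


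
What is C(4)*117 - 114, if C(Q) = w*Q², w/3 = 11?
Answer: 61662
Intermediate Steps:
w = 33 (w = 3*11 = 33)
C(Q) = 33*Q²
C(4)*117 - 114 = (33*4²)*117 - 114 = (33*16)*117 - 114 = 528*117 - 114 = 61776 - 114 = 61662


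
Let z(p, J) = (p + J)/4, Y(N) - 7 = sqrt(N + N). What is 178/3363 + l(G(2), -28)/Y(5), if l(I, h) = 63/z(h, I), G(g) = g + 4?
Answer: -963268/480909 + 42*sqrt(10)/143 ≈ -1.0742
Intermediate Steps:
Y(N) = 7 + sqrt(2)*sqrt(N) (Y(N) = 7 + sqrt(N + N) = 7 + sqrt(2*N) = 7 + sqrt(2)*sqrt(N))
z(p, J) = J/4 + p/4 (z(p, J) = (J + p)*(1/4) = J/4 + p/4)
G(g) = 4 + g
l(I, h) = 63/(I/4 + h/4)
178/3363 + l(G(2), -28)/Y(5) = 178/3363 + (252/((4 + 2) - 28))/(7 + sqrt(2)*sqrt(5)) = 178*(1/3363) + (252/(6 - 28))/(7 + sqrt(10)) = 178/3363 + (252/(-22))/(7 + sqrt(10)) = 178/3363 + (252*(-1/22))/(7 + sqrt(10)) = 178/3363 - 126/(11*(7 + sqrt(10)))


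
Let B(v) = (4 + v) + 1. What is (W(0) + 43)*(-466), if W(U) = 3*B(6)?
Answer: -35416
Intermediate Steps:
B(v) = 5 + v
W(U) = 33 (W(U) = 3*(5 + 6) = 3*11 = 33)
(W(0) + 43)*(-466) = (33 + 43)*(-466) = 76*(-466) = -35416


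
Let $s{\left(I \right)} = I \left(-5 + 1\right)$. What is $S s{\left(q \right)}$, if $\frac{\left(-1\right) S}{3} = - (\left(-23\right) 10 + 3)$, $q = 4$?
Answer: $10896$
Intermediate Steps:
$s{\left(I \right)} = - 4 I$ ($s{\left(I \right)} = I \left(-4\right) = - 4 I$)
$S = -681$ ($S = - 3 \left(- (\left(-23\right) 10 + 3)\right) = - 3 \left(- (-230 + 3)\right) = - 3 \left(\left(-1\right) \left(-227\right)\right) = \left(-3\right) 227 = -681$)
$S s{\left(q \right)} = - 681 \left(\left(-4\right) 4\right) = \left(-681\right) \left(-16\right) = 10896$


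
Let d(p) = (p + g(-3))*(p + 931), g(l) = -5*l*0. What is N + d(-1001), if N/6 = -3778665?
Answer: -22601920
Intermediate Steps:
N = -22671990 (N = 6*(-3778665) = -22671990)
g(l) = 0
d(p) = p*(931 + p) (d(p) = (p + 0)*(p + 931) = p*(931 + p))
N + d(-1001) = -22671990 - 1001*(931 - 1001) = -22671990 - 1001*(-70) = -22671990 + 70070 = -22601920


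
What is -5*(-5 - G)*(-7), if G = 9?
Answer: -490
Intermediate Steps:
-5*(-5 - G)*(-7) = -5*(-5 - 1*9)*(-7) = -5*(-5 - 9)*(-7) = -5*(-14)*(-7) = 70*(-7) = -490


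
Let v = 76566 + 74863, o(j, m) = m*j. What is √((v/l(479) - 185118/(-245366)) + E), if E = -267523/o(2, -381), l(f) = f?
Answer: √1339389338258447669676318/44779049634 ≈ 25.845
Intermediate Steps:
o(j, m) = j*m
E = 267523/762 (E = -267523/(2*(-381)) = -267523/(-762) = -267523*(-1/762) = 267523/762 ≈ 351.08)
v = 151429
√((v/l(479) - 185118/(-245366)) + E) = √((151429/479 - 185118/(-245366)) + 267523/762) = √((151429*(1/479) - 185118*(-1/245366)) + 267523/762) = √((151429/479 + 92559/122683) + 267523/762) = √(18622099768/58765157 + 267523/762) = √(29911071119327/44779049634) = √1339389338258447669676318/44779049634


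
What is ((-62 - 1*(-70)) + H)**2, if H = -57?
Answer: 2401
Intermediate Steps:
((-62 - 1*(-70)) + H)**2 = ((-62 - 1*(-70)) - 57)**2 = ((-62 + 70) - 57)**2 = (8 - 57)**2 = (-49)**2 = 2401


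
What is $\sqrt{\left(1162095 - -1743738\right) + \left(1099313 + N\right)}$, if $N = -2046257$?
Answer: $\sqrt{1958889} \approx 1399.6$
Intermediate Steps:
$\sqrt{\left(1162095 - -1743738\right) + \left(1099313 + N\right)} = \sqrt{\left(1162095 - -1743738\right) + \left(1099313 - 2046257\right)} = \sqrt{\left(1162095 + 1743738\right) - 946944} = \sqrt{2905833 - 946944} = \sqrt{1958889}$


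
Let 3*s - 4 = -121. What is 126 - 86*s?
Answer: 3480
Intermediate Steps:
s = -39 (s = 4/3 + (⅓)*(-121) = 4/3 - 121/3 = -39)
126 - 86*s = 126 - 86*(-39) = 126 + 3354 = 3480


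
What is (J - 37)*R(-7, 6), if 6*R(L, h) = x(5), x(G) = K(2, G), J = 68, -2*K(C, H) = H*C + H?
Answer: -155/4 ≈ -38.750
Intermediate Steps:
K(C, H) = -H/2 - C*H/2 (K(C, H) = -(H*C + H)/2 = -(C*H + H)/2 = -(H + C*H)/2 = -H/2 - C*H/2)
x(G) = -3*G/2 (x(G) = -G*(1 + 2)/2 = -1/2*G*3 = -3*G/2)
R(L, h) = -5/4 (R(L, h) = (-3/2*5)/6 = (1/6)*(-15/2) = -5/4)
(J - 37)*R(-7, 6) = (68 - 37)*(-5/4) = 31*(-5/4) = -155/4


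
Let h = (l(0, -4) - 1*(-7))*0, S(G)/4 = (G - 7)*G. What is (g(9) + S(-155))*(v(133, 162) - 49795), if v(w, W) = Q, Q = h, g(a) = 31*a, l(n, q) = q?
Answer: -5015302605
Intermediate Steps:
S(G) = 4*G*(-7 + G) (S(G) = 4*((G - 7)*G) = 4*((-7 + G)*G) = 4*(G*(-7 + G)) = 4*G*(-7 + G))
h = 0 (h = (-4 - 1*(-7))*0 = (-4 + 7)*0 = 3*0 = 0)
Q = 0
v(w, W) = 0
(g(9) + S(-155))*(v(133, 162) - 49795) = (31*9 + 4*(-155)*(-7 - 155))*(0 - 49795) = (279 + 4*(-155)*(-162))*(-49795) = (279 + 100440)*(-49795) = 100719*(-49795) = -5015302605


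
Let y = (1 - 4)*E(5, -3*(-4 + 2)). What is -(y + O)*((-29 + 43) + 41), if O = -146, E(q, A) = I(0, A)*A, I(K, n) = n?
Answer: 13970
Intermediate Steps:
E(q, A) = A² (E(q, A) = A*A = A²)
y = -108 (y = (1 - 4)*(-3*(-4 + 2))² = -3*(-3*(-2))² = -3*6² = -3*36 = -108)
-(y + O)*((-29 + 43) + 41) = -(-108 - 146)*((-29 + 43) + 41) = -(-254)*(14 + 41) = -(-254)*55 = -1*(-13970) = 13970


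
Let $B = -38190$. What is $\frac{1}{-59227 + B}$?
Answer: $- \frac{1}{97417} \approx -1.0265 \cdot 10^{-5}$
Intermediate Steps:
$\frac{1}{-59227 + B} = \frac{1}{-59227 - 38190} = \frac{1}{-97417} = - \frac{1}{97417}$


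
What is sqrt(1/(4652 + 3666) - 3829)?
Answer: I*sqrt(264925147478)/8318 ≈ 61.879*I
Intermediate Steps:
sqrt(1/(4652 + 3666) - 3829) = sqrt(1/8318 - 3829) = sqrt(-31849621/8318) = I*sqrt(264925147478)/8318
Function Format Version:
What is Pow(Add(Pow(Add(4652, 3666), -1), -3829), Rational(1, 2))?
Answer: Mul(Rational(1, 8318), I, Pow(264925147478, Rational(1, 2))) ≈ Mul(61.879, I)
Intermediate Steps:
Pow(Add(Pow(Add(4652, 3666), -1), -3829), Rational(1, 2)) = Pow(Add(Pow(8318, -1), -3829), Rational(1, 2)) = Pow(Add(Rational(1, 8318), -3829), Rational(1, 2)) = Pow(Rational(-31849621, 8318), Rational(1, 2)) = Mul(Rational(1, 8318), I, Pow(264925147478, Rational(1, 2)))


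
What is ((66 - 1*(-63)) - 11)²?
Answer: 13924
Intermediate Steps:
((66 - 1*(-63)) - 11)² = ((66 + 63) - 11)² = (129 - 11)² = 118² = 13924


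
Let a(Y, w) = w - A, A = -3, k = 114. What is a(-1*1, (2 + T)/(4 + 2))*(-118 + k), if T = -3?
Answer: -34/3 ≈ -11.333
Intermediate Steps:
a(Y, w) = 3 + w (a(Y, w) = w - 1*(-3) = w + 3 = 3 + w)
a(-1*1, (2 + T)/(4 + 2))*(-118 + k) = (3 + (2 - 3)/(4 + 2))*(-118 + 114) = (3 - 1/6)*(-4) = (3 - 1*⅙)*(-4) = (3 - ⅙)*(-4) = (17/6)*(-4) = -34/3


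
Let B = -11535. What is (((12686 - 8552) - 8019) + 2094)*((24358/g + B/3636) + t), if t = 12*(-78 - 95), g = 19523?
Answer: 29353056373155/7887292 ≈ 3.7216e+6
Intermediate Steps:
t = -2076 (t = 12*(-173) = -2076)
(((12686 - 8552) - 8019) + 2094)*((24358/g + B/3636) + t) = (((12686 - 8552) - 8019) + 2094)*((24358/19523 - 11535/3636) - 2076) = ((4134 - 8019) + 2094)*((24358*(1/19523) - 11535*1/3636) - 2076) = (-3885 + 2094)*((24358/19523 - 3845/1212) - 2076) = -1791*(-45544039/23661876 - 2076) = -1791*(-49167598615/23661876) = 29353056373155/7887292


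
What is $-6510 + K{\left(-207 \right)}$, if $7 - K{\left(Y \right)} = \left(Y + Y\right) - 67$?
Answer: $-6022$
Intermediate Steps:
$K{\left(Y \right)} = 74 - 2 Y$ ($K{\left(Y \right)} = 7 - \left(\left(Y + Y\right) - 67\right) = 7 - \left(2 Y - 67\right) = 7 - \left(-67 + 2 Y\right) = 74 - 2 Y$)
$-6510 + K{\left(-207 \right)} = -6510 + \left(74 - -414\right) = -6510 + \left(74 + 414\right) = -6510 + 488 = -6022$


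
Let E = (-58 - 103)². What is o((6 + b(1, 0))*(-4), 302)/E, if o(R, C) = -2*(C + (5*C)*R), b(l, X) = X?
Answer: 10268/3703 ≈ 2.7729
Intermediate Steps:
o(R, C) = -2*C - 10*C*R (o(R, C) = -2*(C + 5*C*R) = -2*C - 10*C*R)
E = 25921 (E = (-161)² = 25921)
o((6 + b(1, 0))*(-4), 302)/E = -2*302*(1 + 5*((6 + 0)*(-4)))/25921 = -2*302*(1 + 5*(6*(-4)))*(1/25921) = -2*302*(1 + 5*(-24))*(1/25921) = -2*302*(1 - 120)*(1/25921) = -2*302*(-119)*(1/25921) = 71876*(1/25921) = 10268/3703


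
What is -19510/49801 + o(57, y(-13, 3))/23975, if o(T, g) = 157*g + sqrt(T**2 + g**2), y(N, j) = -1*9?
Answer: -538121063/1193978975 + 3*sqrt(370)/23975 ≈ -0.44829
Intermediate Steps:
y(N, j) = -9
o(T, g) = sqrt(T**2 + g**2) + 157*g
-19510/49801 + o(57, y(-13, 3))/23975 = -19510/49801 + (sqrt(57**2 + (-9)**2) + 157*(-9))/23975 = -19510*1/49801 + (sqrt(3249 + 81) - 1413)*(1/23975) = -19510/49801 + (sqrt(3330) - 1413)*(1/23975) = -19510/49801 + (3*sqrt(370) - 1413)*(1/23975) = -19510/49801 + (-1413 + 3*sqrt(370))*(1/23975) = -19510/49801 + (-1413/23975 + 3*sqrt(370)/23975) = -538121063/1193978975 + 3*sqrt(370)/23975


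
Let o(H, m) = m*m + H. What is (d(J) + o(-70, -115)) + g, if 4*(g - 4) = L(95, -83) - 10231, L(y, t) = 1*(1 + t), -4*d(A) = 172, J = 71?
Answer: 42151/4 ≈ 10538.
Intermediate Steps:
o(H, m) = H + m² (o(H, m) = m² + H = H + m²)
d(A) = -43 (d(A) = -¼*172 = -43)
L(y, t) = 1 + t
g = -10297/4 (g = 4 + ((1 - 83) - 10231)/4 = 4 + (-82 - 10231)/4 = 4 + (¼)*(-10313) = 4 - 10313/4 = -10297/4 ≈ -2574.3)
(d(J) + o(-70, -115)) + g = (-43 + (-70 + (-115)²)) - 10297/4 = (-43 + (-70 + 13225)) - 10297/4 = (-43 + 13155) - 10297/4 = 13112 - 10297/4 = 42151/4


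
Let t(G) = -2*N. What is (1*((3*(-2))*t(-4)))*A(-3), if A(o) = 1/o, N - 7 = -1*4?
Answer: -12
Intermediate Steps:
N = 3 (N = 7 - 1*4 = 7 - 4 = 3)
t(G) = -6 (t(G) = -2*3 = -6)
(1*((3*(-2))*t(-4)))*A(-3) = (1*((3*(-2))*(-6)))/(-3) = (1*(-6*(-6)))*(-1/3) = (1*36)*(-1/3) = 36*(-1/3) = -12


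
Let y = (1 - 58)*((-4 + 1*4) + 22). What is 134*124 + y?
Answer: 15362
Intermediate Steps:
y = -1254 (y = -57*((-4 + 4) + 22) = -57*(0 + 22) = -57*22 = -1254)
134*124 + y = 134*124 - 1254 = 16616 - 1254 = 15362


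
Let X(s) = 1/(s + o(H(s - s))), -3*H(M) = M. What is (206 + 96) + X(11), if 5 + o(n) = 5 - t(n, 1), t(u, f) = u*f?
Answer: 3323/11 ≈ 302.09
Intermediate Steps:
t(u, f) = f*u
H(M) = -M/3
o(n) = -n (o(n) = -5 + (5 - n) = -n)
X(s) = 1/s (X(s) = 1/(s - (-1)*(s - s)/3) = 1/(s - (-1)*0/3) = 1/(s - 1*0) = 1/(s + 0) = 1/s)
(206 + 96) + X(11) = (206 + 96) + 1/11 = 302 + 1/11 = 3323/11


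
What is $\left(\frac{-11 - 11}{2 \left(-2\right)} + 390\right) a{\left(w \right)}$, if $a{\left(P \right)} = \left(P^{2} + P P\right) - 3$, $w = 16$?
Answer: $\frac{402619}{2} \approx 2.0131 \cdot 10^{5}$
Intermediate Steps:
$a{\left(P \right)} = -3 + 2 P^{2}$ ($a{\left(P \right)} = \left(P^{2} + P^{2}\right) - 3 = 2 P^{2} - 3 = -3 + 2 P^{2}$)
$\left(\frac{-11 - 11}{2 \left(-2\right)} + 390\right) a{\left(w \right)} = \left(\frac{-11 - 11}{2 \left(-2\right)} + 390\right) \left(-3 + 2 \cdot 16^{2}\right) = \left(\frac{1}{-4} \left(-22\right) + 390\right) \left(-3 + 2 \cdot 256\right) = \left(\left(- \frac{1}{4}\right) \left(-22\right) + 390\right) \left(-3 + 512\right) = \left(\frac{11}{2} + 390\right) 509 = \frac{791}{2} \cdot 509 = \frac{402619}{2}$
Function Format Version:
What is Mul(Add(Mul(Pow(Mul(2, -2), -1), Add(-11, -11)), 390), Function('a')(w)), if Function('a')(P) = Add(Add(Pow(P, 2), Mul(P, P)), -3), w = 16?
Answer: Rational(402619, 2) ≈ 2.0131e+5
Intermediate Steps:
Function('a')(P) = Add(-3, Mul(2, Pow(P, 2))) (Function('a')(P) = Add(Add(Pow(P, 2), Pow(P, 2)), -3) = Add(Mul(2, Pow(P, 2)), -3) = Add(-3, Mul(2, Pow(P, 2))))
Mul(Add(Mul(Pow(Mul(2, -2), -1), Add(-11, -11)), 390), Function('a')(w)) = Mul(Add(Mul(Pow(Mul(2, -2), -1), Add(-11, -11)), 390), Add(-3, Mul(2, Pow(16, 2)))) = Mul(Add(Mul(Pow(-4, -1), -22), 390), Add(-3, Mul(2, 256))) = Mul(Add(Mul(Rational(-1, 4), -22), 390), Add(-3, 512)) = Mul(Add(Rational(11, 2), 390), 509) = Mul(Rational(791, 2), 509) = Rational(402619, 2)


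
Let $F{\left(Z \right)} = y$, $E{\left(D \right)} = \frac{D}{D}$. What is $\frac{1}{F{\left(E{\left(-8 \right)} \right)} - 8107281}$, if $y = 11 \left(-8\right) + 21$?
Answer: $- \frac{1}{8107348} \approx -1.2334 \cdot 10^{-7}$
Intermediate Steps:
$E{\left(D \right)} = 1$
$y = -67$ ($y = -88 + 21 = -67$)
$F{\left(Z \right)} = -67$
$\frac{1}{F{\left(E{\left(-8 \right)} \right)} - 8107281} = \frac{1}{-67 - 8107281} = \frac{1}{-8107348} = - \frac{1}{8107348}$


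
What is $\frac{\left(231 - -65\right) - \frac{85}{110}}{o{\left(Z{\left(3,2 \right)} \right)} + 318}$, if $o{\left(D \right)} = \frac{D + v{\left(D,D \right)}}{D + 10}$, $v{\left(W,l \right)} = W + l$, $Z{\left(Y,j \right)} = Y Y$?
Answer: $\frac{41135}{44506} \approx 0.92426$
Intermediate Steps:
$Z{\left(Y,j \right)} = Y^{2}$
$o{\left(D \right)} = \frac{3 D}{10 + D}$ ($o{\left(D \right)} = \frac{D + \left(D + D\right)}{D + 10} = \frac{D + 2 D}{10 + D} = \frac{3 D}{10 + D}$)
$\frac{\left(231 - -65\right) - \frac{85}{110}}{o{\left(Z{\left(3,2 \right)} \right)} + 318} = \frac{\left(231 - -65\right) - \frac{85}{110}}{\frac{3 \cdot 3^{2}}{10 + 3^{2}} + 318} = \frac{\left(231 + 65\right) - \frac{17}{22}}{3 \cdot 9 \frac{1}{10 + 9} + 318} = \frac{296 - \frac{17}{22}}{3 \cdot 9 \cdot \frac{1}{19} + 318} = \frac{6495}{22 \left(3 \cdot 9 \cdot \frac{1}{19} + 318\right)} = \frac{6495}{22 \left(\frac{27}{19} + 318\right)} = \frac{6495}{22 \cdot \frac{6069}{19}} = \frac{6495}{22} \cdot \frac{19}{6069} = \frac{41135}{44506}$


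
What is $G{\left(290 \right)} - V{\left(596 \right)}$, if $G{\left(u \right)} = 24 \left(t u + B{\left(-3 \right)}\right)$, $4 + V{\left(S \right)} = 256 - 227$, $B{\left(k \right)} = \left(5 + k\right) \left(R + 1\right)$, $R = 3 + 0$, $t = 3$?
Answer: $21047$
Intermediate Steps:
$R = 3$
$B{\left(k \right)} = 20 + 4 k$ ($B{\left(k \right)} = \left(5 + k\right) \left(3 + 1\right) = \left(5 + k\right) 4 = 20 + 4 k$)
$V{\left(S \right)} = 25$ ($V{\left(S \right)} = -4 + \left(256 - 227\right) = -4 + 29 = 25$)
$G{\left(u \right)} = 192 + 72 u$ ($G{\left(u \right)} = 24 \left(3 u + \left(20 + 4 \left(-3\right)\right)\right) = 24 \left(3 u + \left(20 - 12\right)\right) = 24 \left(3 u + 8\right) = 24 \left(8 + 3 u\right) = 192 + 72 u$)
$G{\left(290 \right)} - V{\left(596 \right)} = \left(192 + 72 \cdot 290\right) - 25 = \left(192 + 20880\right) - 25 = 21072 - 25 = 21047$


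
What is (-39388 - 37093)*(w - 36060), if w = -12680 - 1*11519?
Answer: 4608668579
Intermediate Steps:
w = -24199 (w = -12680 - 11519 = -24199)
(-39388 - 37093)*(w - 36060) = (-39388 - 37093)*(-24199 - 36060) = -76481*(-60259) = 4608668579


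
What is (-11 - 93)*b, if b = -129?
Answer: 13416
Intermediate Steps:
(-11 - 93)*b = (-11 - 93)*(-129) = -104*(-129) = 13416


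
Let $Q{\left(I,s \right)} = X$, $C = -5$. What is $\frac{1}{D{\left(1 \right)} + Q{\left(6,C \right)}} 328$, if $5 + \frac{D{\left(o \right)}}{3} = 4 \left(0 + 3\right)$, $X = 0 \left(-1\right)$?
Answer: $\frac{328}{21} \approx 15.619$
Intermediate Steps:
$X = 0$
$Q{\left(I,s \right)} = 0$
$D{\left(o \right)} = 21$ ($D{\left(o \right)} = -15 + 3 \cdot 4 \left(0 + 3\right) = -15 + 3 \cdot 4 \cdot 3 = -15 + 3 \cdot 12 = -15 + 36 = 21$)
$\frac{1}{D{\left(1 \right)} + Q{\left(6,C \right)}} 328 = \frac{1}{21 + 0} \cdot 328 = \frac{1}{21} \cdot 328 = \frac{328}{21}$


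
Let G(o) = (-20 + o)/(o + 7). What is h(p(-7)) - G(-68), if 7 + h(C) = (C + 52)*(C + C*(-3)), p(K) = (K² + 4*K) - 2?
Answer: -165093/61 ≈ -2706.4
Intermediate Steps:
G(o) = (-20 + o)/(7 + o)
p(K) = -2 + K² + 4*K
h(C) = -7 - 2*C*(52 + C) (h(C) = -7 + (C + 52)*(C + C*(-3)) = -7 + (52 + C)*(C - 3*C) = -7 + (52 + C)*(-2*C) = -7 - 2*C*(52 + C))
h(p(-7)) - G(-68) = (-7 - 104*(-2 + (-7)² + 4*(-7)) - 2*(-2 + (-7)² + 4*(-7))²) - (-20 - 68)/(7 - 68) = (-7 - 104*(-2 + 49 - 28) - 2*(-2 + 49 - 28)²) - (-88)/(-61) = (-7 - 104*19 - 2*19²) - (-1)*(-88)/61 = (-7 - 1976 - 2*361) - 1*88/61 = (-7 - 1976 - 722) - 88/61 = -2705 - 88/61 = -165093/61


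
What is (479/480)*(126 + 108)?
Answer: 18681/80 ≈ 233.51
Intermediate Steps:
(479/480)*(126 + 108) = (479*(1/480))*234 = (479/480)*234 = 18681/80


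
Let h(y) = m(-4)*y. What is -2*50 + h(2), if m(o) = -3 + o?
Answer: -114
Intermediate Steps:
h(y) = -7*y (h(y) = (-3 - 4)*y = -7*y)
-2*50 + h(2) = -2*50 - 7*2 = -100 - 14 = -114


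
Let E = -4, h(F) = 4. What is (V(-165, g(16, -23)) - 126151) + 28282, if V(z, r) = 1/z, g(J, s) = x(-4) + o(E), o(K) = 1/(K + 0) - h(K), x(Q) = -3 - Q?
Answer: -16148386/165 ≈ -97869.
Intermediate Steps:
o(K) = -4 + 1/K (o(K) = 1/(K + 0) - 1*4 = 1/K - 4 = -4 + 1/K)
g(J, s) = -13/4 (g(J, s) = (-3 - 1*(-4)) + (-4 + 1/(-4)) = (-3 + 4) + (-4 - 1/4) = 1 - 17/4 = -13/4)
(V(-165, g(16, -23)) - 126151) + 28282 = (1/(-165) - 126151) + 28282 = (-1/165 - 126151) + 28282 = -20814916/165 + 28282 = -16148386/165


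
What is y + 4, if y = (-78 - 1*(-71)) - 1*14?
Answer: -17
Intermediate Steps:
y = -21 (y = (-78 + 71) - 14 = -7 - 14 = -21)
y + 4 = -21 + 4 = -17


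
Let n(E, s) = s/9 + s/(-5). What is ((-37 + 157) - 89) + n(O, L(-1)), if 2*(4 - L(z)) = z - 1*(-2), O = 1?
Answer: 1381/45 ≈ 30.689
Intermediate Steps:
L(z) = 3 - z/2 (L(z) = 4 - (z - 1*(-2))/2 = 4 - (z + 2)/2 = 4 - (2 + z)/2 = 4 + (-1 - z/2) = 3 - z/2)
n(E, s) = -4*s/45 (n(E, s) = s*(⅑) + s*(-⅕) = s/9 - s/5 = -4*s/45)
((-37 + 157) - 89) + n(O, L(-1)) = ((-37 + 157) - 89) - 4*(3 - ½*(-1))/45 = (120 - 89) - 4*(3 + ½)/45 = 31 - 4/45*7/2 = 31 - 14/45 = 1381/45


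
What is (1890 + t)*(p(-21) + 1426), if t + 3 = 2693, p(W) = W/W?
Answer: 6535660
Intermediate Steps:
p(W) = 1
t = 2690 (t = -3 + 2693 = 2690)
(1890 + t)*(p(-21) + 1426) = (1890 + 2690)*(1 + 1426) = 4580*1427 = 6535660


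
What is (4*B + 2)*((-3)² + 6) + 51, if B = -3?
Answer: -99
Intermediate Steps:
(4*B + 2)*((-3)² + 6) + 51 = (4*(-3) + 2)*((-3)² + 6) + 51 = (-12 + 2)*(9 + 6) + 51 = -10*15 + 51 = -150 + 51 = -99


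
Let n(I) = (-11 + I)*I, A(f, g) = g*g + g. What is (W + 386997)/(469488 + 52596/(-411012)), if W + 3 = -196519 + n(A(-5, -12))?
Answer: 2357005399/5360143035 ≈ 0.43973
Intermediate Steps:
A(f, g) = g + g**2 (A(f, g) = g**2 + g = g + g**2)
n(I) = I*(-11 + I)
W = -180550 (W = -3 + (-196519 + (-12*(1 - 12))*(-11 - 12*(1 - 12))) = -3 + (-196519 + (-12*(-11))*(-11 - 12*(-11))) = -3 + (-196519 + 132*(-11 + 132)) = -3 + (-196519 + 132*121) = -3 + (-196519 + 15972) = -3 - 180547 = -180550)
(W + 386997)/(469488 + 52596/(-411012)) = (-180550 + 386997)/(469488 + 52596/(-411012)) = 206447/(469488 + 52596*(-1/411012)) = 206447/(469488 - 1461/11417) = 206447/(5360143035/11417) = 206447*(11417/5360143035) = 2357005399/5360143035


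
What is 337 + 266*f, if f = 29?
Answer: 8051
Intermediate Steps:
337 + 266*f = 337 + 266*29 = 337 + 7714 = 8051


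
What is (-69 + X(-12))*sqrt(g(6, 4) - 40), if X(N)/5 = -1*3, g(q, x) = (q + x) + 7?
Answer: -84*I*sqrt(23) ≈ -402.85*I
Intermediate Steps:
g(q, x) = 7 + q + x
X(N) = -15 (X(N) = 5*(-1*3) = 5*(-3) = -15)
(-69 + X(-12))*sqrt(g(6, 4) - 40) = (-69 - 15)*sqrt((7 + 6 + 4) - 40) = -84*sqrt(17 - 40) = -84*I*sqrt(23)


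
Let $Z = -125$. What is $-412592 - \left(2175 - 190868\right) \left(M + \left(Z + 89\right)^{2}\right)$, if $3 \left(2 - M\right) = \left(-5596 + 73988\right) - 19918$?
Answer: $-2804390572$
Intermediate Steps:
$M = -16156$ ($M = 2 - \frac{\left(-5596 + 73988\right) - 19918}{3} = 2 - \frac{68392 - 19918}{3} = 2 - 16158 = -16156$)
$-412592 - \left(2175 - 190868\right) \left(M + \left(Z + 89\right)^{2}\right) = -412592 - \left(2175 - 190868\right) \left(-16156 + \left(-125 + 89\right)^{2}\right) = -412592 - - 188693 \left(-16156 + \left(-36\right)^{2}\right) = -412592 - - 188693 \left(-16156 + 1296\right) = -412592 - \left(-188693\right) \left(-14860\right) = -412592 - 2803977980 = -2804390572$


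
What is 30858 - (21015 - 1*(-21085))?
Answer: -11242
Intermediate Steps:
30858 - (21015 - 1*(-21085)) = 30858 - (21015 + 21085) = 30858 - 1*42100 = 30858 - 42100 = -11242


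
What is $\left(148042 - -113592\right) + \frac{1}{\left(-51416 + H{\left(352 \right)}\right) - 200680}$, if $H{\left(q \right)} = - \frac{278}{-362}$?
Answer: $\frac{11938159793077}{45629237} \approx 2.6163 \cdot 10^{5}$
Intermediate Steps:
$H{\left(q \right)} = \frac{139}{181}$ ($H{\left(q \right)} = \left(-278\right) \left(- \frac{1}{362}\right) = \frac{139}{181}$)
$\left(148042 - -113592\right) + \frac{1}{\left(-51416 + H{\left(352 \right)}\right) - 200680} = \left(148042 - -113592\right) + \frac{1}{\left(-51416 + \frac{139}{181}\right) - 200680} = \left(148042 + 113592\right) + \frac{1}{- \frac{9306157}{181} - 200680} = 261634 + \frac{1}{- \frac{45629237}{181}} = 261634 - \frac{181}{45629237} = \frac{11938159793077}{45629237}$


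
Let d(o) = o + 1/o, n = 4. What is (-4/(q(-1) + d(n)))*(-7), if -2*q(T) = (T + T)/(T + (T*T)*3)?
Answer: 112/19 ≈ 5.8947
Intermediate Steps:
q(T) = -T/(T + 3*T²) (q(T) = -(T + T)/(2*(T + (T*T)*3)) = -2*T/(2*(T + T²*3)) = -2*T/(2*(T + 3*T²)) = -T/(T + 3*T²))
(-4/(q(-1) + d(n)))*(-7) = (-4/(-1/(1 + 3*(-1)) + (4 + 1/4)))*(-7) = (-4/(-1/(1 - 3) + (4 + ¼)))*(-7) = (-4/(-1/(-2) + 17/4))*(-7) = (-4/(-1*(-½) + 17/4))*(-7) = (-4/(½ + 17/4))*(-7) = (-4/(19/4))*(-7) = ((4/19)*(-4))*(-7) = -16/19*(-7) = 112/19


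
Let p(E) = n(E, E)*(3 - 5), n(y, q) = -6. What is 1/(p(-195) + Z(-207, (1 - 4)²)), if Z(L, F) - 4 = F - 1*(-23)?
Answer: 1/48 ≈ 0.020833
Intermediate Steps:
Z(L, F) = 27 + F (Z(L, F) = 4 + (F - 1*(-23)) = 4 + (F + 23) = 4 + (23 + F) = 27 + F)
p(E) = 12 (p(E) = -6*(3 - 5) = -6*(-2) = 12)
1/(p(-195) + Z(-207, (1 - 4)²)) = 1/(12 + (27 + (1 - 4)²)) = 1/(12 + (27 + (-3)²)) = 1/(12 + (27 + 9)) = 1/(12 + 36) = 1/48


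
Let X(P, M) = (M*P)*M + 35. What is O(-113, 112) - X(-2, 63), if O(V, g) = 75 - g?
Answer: 7866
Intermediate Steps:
X(P, M) = 35 + P*M**2 (X(P, M) = P*M**2 + 35 = 35 + P*M**2)
O(-113, 112) - X(-2, 63) = (75 - 1*112) - (35 - 2*63**2) = (75 - 112) - (35 - 2*3969) = -37 - (35 - 7938) = -37 - 1*(-7903) = -37 + 7903 = 7866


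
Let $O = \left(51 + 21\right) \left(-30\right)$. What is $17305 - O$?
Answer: $19465$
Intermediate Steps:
$O = -2160$ ($O = 72 \left(-30\right) = -2160$)
$17305 - O = 17305 - -2160 = 17305 + 2160 = 19465$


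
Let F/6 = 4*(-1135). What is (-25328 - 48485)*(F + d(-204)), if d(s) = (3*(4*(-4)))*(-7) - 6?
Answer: 1986307830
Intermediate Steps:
F = -27240 (F = 6*(4*(-1135)) = 6*(-4540) = -27240)
d(s) = 330 (d(s) = (3*(-16))*(-7) - 6 = -48*(-7) - 6 = 336 - 6 = 330)
(-25328 - 48485)*(F + d(-204)) = (-25328 - 48485)*(-27240 + 330) = -73813*(-26910) = 1986307830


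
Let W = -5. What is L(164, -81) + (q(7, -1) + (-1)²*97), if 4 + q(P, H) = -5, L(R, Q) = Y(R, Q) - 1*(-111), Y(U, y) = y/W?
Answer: 1076/5 ≈ 215.20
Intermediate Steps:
Y(U, y) = -y/5 (Y(U, y) = y/(-5) = y*(-⅕) = -y/5)
L(R, Q) = 111 - Q/5 (L(R, Q) = -Q/5 - 1*(-111) = -Q/5 + 111 = 111 - Q/5)
q(P, H) = -9 (q(P, H) = -4 - 5 = -9)
L(164, -81) + (q(7, -1) + (-1)²*97) = (111 - ⅕*(-81)) + (-9 + (-1)²*97) = (111 + 81/5) + (-9 + 1*97) = 636/5 + (-9 + 97) = 636/5 + 88 = 1076/5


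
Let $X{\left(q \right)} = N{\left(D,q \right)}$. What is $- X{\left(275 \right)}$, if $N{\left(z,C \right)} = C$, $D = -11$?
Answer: $-275$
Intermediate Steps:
$X{\left(q \right)} = q$
$- X{\left(275 \right)} = \left(-1\right) 275 = -275$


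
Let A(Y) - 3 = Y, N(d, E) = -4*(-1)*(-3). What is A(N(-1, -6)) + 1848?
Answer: 1839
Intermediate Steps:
N(d, E) = -12 (N(d, E) = 4*(-3) = -12)
A(Y) = 3 + Y
A(N(-1, -6)) + 1848 = (3 - 12) + 1848 = -9 + 1848 = 1839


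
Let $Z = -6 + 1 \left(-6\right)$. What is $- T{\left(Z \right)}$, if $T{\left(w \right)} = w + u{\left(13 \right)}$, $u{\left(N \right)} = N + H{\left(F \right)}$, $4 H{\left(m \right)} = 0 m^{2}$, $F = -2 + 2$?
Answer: $-1$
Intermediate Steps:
$F = 0$
$H{\left(m \right)} = 0$ ($H{\left(m \right)} = \frac{0 m^{2}}{4} = \frac{1}{4} \cdot 0 = 0$)
$Z = -12$ ($Z = -6 - 6 = -12$)
$u{\left(N \right)} = N$ ($u{\left(N \right)} = N + 0 = N$)
$T{\left(w \right)} = 13 + w$ ($T{\left(w \right)} = w + 13 = 13 + w$)
$- T{\left(Z \right)} = - (13 - 12) = \left(-1\right) 1 = -1$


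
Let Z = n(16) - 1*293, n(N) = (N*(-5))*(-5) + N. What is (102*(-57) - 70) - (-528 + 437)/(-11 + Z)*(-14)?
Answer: -47163/8 ≈ -5895.4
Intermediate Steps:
n(N) = 26*N (n(N) = -5*N*(-5) + N = 25*N + N = 26*N)
Z = 123 (Z = 26*16 - 1*293 = 416 - 293 = 123)
(102*(-57) - 70) - (-528 + 437)/(-11 + Z)*(-14) = (102*(-57) - 70) - (-528 + 437)/(-11 + 123)*(-14) = (-5814 - 70) - (-91/112)*(-14) = -5884 - (-91*1/112)*(-14) = -5884 - (-13)*(-14)/16 = -5884 - 1*91/8 = -5884 - 91/8 = -47163/8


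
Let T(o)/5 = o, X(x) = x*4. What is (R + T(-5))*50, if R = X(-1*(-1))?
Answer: -1050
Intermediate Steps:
X(x) = 4*x
T(o) = 5*o
R = 4 (R = 4*(-1*(-1)) = 4*1 = 4)
(R + T(-5))*50 = (4 + 5*(-5))*50 = (4 - 25)*50 = -21*50 = -1050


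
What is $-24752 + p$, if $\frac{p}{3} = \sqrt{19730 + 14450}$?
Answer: $-24752 + 6 \sqrt{8545} \approx -24197.0$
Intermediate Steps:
$p = 6 \sqrt{8545}$ ($p = 3 \sqrt{19730 + 14450} = 3 \sqrt{34180} = 3 \cdot 2 \sqrt{8545} = 6 \sqrt{8545} \approx 554.63$)
$-24752 + p = -24752 + 6 \sqrt{8545}$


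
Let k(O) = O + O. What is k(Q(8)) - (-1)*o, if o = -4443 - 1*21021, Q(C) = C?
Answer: -25448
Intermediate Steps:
o = -25464 (o = -4443 - 21021 = -25464)
k(O) = 2*O
k(Q(8)) - (-1)*o = 2*8 - (-1)*(-25464) = 16 - 1*25464 = 16 - 25464 = -25448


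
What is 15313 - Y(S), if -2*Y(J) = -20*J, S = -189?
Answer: 17203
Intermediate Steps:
Y(J) = 10*J (Y(J) = -(-10)*J = 10*J)
15313 - Y(S) = 15313 - 10*(-189) = 15313 - 1*(-1890) = 15313 + 1890 = 17203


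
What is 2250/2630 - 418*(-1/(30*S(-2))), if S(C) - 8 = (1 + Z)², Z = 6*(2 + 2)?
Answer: 2191342/2497185 ≈ 0.87753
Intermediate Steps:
Z = 24 (Z = 6*4 = 24)
S(C) = 633 (S(C) = 8 + (1 + 24)² = 8 + 25² = 8 + 625 = 633)
2250/2630 - 418*(-1/(30*S(-2))) = 2250/2630 - 418/(633*(-30)) = 2250*(1/2630) - 418/(-18990) = 225/263 - 418*(-1/18990) = 225/263 + 209/9495 = 2191342/2497185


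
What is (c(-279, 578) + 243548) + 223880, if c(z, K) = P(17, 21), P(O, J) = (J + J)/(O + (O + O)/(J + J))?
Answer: 87409477/187 ≈ 4.6743e+5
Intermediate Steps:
P(O, J) = 2*J/(O + O/J) (P(O, J) = (2*J)/(O + (2*O)/((2*J))) = (2*J)/(O + (2*O)*(1/(2*J))) = (2*J)/(O + O/J) = 2*J/(O + O/J))
c(z, K) = 441/187 (c(z, K) = 2*21**2/(17*(1 + 21)) = 2*441*(1/17)/22 = 2*441*(1/17)*(1/22) = 441/187)
(c(-279, 578) + 243548) + 223880 = (441/187 + 243548) + 223880 = 45543917/187 + 223880 = 87409477/187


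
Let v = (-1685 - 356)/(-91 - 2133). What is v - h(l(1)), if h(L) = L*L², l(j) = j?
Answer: -183/2224 ≈ -0.082284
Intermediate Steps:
h(L) = L³
v = 2041/2224 (v = -2041/(-2224) = -2041*(-1/2224) = 2041/2224 ≈ 0.91772)
v - h(l(1)) = 2041/2224 - 1*1³ = 2041/2224 - 1*1 = 2041/2224 - 1 = -183/2224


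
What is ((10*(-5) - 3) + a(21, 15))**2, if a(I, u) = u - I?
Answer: 3481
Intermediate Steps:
((10*(-5) - 3) + a(21, 15))**2 = ((10*(-5) - 3) + (15 - 1*21))**2 = ((-50 - 3) + (15 - 21))**2 = (-53 - 6)**2 = (-59)**2 = 3481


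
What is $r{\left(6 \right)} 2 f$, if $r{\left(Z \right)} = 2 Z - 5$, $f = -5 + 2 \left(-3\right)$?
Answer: $-154$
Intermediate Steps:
$f = -11$ ($f = -5 - 6 = -11$)
$r{\left(Z \right)} = -5 + 2 Z$
$r{\left(6 \right)} 2 f = \left(-5 + 2 \cdot 6\right) 2 \left(-11\right) = \left(-5 + 12\right) 2 \left(-11\right) = 7 \cdot 2 \left(-11\right) = 14 \left(-11\right) = -154$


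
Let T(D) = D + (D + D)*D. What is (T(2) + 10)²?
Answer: 400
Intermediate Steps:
T(D) = D + 2*D² (T(D) = D + (2*D)*D = D + 2*D²)
(T(2) + 10)² = (2*(1 + 2*2) + 10)² = (2*(1 + 4) + 10)² = (2*5 + 10)² = (10 + 10)² = 20² = 400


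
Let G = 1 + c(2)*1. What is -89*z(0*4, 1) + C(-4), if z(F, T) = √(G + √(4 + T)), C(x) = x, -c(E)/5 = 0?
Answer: -4 - 89*√(1 + √5) ≈ -164.10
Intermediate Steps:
c(E) = 0 (c(E) = -5*0 = 0)
G = 1 (G = 1 + 0*1 = 1 + 0 = 1)
z(F, T) = √(1 + √(4 + T))
-89*z(0*4, 1) + C(-4) = -89*√(1 + √(4 + 1)) - 4 = -89*√(1 + √5) - 4 = -4 - 89*√(1 + √5)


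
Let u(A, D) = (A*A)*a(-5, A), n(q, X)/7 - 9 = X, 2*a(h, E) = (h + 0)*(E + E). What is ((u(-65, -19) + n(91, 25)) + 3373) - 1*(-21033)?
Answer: 1397769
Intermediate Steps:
a(h, E) = E*h (a(h, E) = ((h + 0)*(E + E))/2 = (h*(2*E))/2 = (2*E*h)/2 = E*h)
n(q, X) = 63 + 7*X
u(A, D) = -5*A**3 (u(A, D) = (A*A)*(A*(-5)) = A**2*(-5*A) = -5*A**3)
((u(-65, -19) + n(91, 25)) + 3373) - 1*(-21033) = ((-5*(-65)**3 + (63 + 7*25)) + 3373) - 1*(-21033) = ((-5*(-274625) + (63 + 175)) + 3373) + 21033 = ((1373125 + 238) + 3373) + 21033 = (1373363 + 3373) + 21033 = 1376736 + 21033 = 1397769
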